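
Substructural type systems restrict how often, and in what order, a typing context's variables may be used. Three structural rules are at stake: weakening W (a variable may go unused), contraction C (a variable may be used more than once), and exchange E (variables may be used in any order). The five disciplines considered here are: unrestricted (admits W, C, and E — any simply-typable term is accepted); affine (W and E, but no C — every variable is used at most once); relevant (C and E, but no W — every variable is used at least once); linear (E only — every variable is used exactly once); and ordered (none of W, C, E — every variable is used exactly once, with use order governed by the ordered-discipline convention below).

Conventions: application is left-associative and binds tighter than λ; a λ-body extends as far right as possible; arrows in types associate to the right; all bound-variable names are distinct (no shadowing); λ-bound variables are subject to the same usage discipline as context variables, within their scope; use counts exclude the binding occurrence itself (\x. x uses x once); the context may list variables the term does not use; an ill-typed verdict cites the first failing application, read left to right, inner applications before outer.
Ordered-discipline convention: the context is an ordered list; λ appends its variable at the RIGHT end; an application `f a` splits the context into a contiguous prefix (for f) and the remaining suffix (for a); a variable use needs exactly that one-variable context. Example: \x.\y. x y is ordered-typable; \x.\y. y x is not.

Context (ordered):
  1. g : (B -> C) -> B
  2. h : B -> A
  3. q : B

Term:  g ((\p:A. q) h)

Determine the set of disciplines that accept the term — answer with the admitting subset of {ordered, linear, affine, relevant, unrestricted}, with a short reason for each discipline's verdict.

admitting disciplines: none
use counts: g: 1; h: 1; q: 1; p (λ-bound): 0
order of uses: g, q, h
typing: ill-typed: argument of type B -> A where A is required
ordered ✗ (fails simple typing)
linear ✗ (a type mismatch blocks all five)
affine ✗ (the type mismatch rejects it)
relevant ✗ (not simply typable)
unrestricted ✗ (fails simple typing)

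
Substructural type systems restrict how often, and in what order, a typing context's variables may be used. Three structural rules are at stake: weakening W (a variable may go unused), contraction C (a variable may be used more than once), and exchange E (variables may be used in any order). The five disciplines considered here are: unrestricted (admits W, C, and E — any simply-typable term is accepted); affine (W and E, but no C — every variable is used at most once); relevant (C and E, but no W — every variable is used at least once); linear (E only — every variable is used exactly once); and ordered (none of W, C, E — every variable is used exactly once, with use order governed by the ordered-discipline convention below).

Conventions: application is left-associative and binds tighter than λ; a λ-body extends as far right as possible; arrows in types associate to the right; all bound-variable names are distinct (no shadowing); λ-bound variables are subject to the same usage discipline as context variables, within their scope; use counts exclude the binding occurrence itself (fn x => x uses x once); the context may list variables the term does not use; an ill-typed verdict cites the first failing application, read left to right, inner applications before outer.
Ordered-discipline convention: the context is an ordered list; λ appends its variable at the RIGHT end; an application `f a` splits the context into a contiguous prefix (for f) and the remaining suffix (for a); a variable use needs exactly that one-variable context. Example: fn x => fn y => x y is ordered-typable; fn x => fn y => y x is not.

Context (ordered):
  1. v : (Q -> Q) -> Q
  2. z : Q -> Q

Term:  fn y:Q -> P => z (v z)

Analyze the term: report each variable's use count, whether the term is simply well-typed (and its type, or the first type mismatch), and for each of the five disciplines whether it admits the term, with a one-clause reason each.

use counts: v=1; z=2; y [bound]=0
left-to-right use order: z, v, z
typing: ✓ — (Q -> P) -> Q
ordered ✗ (uses contraction: z ×2; unused: y — weakening required)
linear ✗ (uses contraction: z ×2; unused: y — weakening required)
affine ✗ (uses contraction: z ×2)
relevant ✗ (unused: y — weakening required)
unrestricted ✓ (type-checks ((Q -> P) -> Q) and nothing is barred)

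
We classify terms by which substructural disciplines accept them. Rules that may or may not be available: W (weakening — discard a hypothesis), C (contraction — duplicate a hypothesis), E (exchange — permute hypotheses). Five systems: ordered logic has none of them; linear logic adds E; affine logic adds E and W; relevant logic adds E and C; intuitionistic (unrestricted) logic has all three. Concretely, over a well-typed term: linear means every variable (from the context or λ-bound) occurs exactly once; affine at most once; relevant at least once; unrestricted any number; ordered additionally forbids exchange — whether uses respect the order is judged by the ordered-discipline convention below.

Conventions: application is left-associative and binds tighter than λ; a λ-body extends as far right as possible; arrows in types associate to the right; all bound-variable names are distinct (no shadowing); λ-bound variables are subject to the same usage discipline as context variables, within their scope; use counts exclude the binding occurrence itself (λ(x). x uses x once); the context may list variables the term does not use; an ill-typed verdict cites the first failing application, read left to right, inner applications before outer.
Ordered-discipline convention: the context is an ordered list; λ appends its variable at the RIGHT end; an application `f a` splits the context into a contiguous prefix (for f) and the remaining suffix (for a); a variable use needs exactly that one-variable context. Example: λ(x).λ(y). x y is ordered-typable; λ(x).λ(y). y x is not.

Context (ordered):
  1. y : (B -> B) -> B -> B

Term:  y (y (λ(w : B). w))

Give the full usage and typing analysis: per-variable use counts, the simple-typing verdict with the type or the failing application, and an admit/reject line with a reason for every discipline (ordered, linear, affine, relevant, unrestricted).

usage: y ×2, w (bound) ×1
use order (left to right): y, y, w
typing: ✓ — B -> B
ordered ✗ (uses contraction: y ×2)
linear ✗ (uses contraction: y ×2)
affine ✗ (uses contraction: y ×2)
relevant ✓ (every one of y, w appears)
unrestricted ✓ (simply typable at B -> B; W, C, E all held)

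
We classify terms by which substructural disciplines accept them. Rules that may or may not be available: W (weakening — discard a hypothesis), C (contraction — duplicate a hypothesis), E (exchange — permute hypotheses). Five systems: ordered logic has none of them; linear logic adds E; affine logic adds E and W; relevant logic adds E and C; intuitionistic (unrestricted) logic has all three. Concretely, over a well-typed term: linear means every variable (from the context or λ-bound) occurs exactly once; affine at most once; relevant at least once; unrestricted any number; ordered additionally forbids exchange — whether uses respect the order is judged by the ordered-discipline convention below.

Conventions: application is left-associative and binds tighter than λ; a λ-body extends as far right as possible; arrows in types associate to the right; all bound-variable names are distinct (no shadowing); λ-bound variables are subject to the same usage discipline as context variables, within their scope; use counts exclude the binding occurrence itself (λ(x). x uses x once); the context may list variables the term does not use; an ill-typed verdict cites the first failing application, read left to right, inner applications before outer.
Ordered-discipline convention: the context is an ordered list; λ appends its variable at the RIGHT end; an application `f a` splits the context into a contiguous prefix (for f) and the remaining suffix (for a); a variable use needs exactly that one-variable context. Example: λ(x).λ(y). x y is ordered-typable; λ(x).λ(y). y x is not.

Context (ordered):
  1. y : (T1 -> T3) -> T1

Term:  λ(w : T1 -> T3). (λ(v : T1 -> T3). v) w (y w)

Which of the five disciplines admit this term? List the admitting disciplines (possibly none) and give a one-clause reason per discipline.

accepted by: relevant, unrestricted
usage: y: 1, w (bound): 2, v (bound): 1
uses in reading order: v, w, y, w
typing: well-typed — term : (T1 -> T3) -> T3
ordered: ✗ — needs contraction — w ×2
linear: ✗ — needs contraction — w ×2
affine: ✗ — needs contraction — w ×2
relevant: ✓ — y, w, v: all used, weakening unneeded
unrestricted: ✓ — simply typable at (T1 -> T3) -> T3; W, C, E all held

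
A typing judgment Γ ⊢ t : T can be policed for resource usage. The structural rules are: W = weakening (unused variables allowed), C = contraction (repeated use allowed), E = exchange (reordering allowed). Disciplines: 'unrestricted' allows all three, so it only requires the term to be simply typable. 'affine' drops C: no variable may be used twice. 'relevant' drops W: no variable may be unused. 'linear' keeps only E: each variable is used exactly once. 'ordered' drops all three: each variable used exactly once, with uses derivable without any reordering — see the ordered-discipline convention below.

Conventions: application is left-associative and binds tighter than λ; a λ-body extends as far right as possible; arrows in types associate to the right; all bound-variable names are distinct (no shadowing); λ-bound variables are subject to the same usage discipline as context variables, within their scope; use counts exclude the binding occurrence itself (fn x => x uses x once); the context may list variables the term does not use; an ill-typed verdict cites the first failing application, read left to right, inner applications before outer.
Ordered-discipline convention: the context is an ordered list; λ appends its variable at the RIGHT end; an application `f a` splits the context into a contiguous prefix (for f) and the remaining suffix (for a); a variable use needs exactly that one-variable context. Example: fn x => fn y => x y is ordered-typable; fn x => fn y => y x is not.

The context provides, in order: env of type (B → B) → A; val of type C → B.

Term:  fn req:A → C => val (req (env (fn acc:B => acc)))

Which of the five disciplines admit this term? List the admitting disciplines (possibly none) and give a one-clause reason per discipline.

admitting disciplines: linear, affine, relevant, unrestricted
variable uses: env: 1; val: 1; req [bound]: 1; acc [bound]: 1
left-to-right use order: val, req, env, acc
typing: well-typed — term : (A → C) → B
ordered ✗ (use order val, req, env, acc needs exchange)
linear ✓ (exactly-once usage across env, val, req, acc)
affine ✓ (no duplicate uses among env, val, req, acc)
relevant ✓ (every one of env, val, req, acc appears)
unrestricted ✓ (typability at (A → C) → B is all that's needed)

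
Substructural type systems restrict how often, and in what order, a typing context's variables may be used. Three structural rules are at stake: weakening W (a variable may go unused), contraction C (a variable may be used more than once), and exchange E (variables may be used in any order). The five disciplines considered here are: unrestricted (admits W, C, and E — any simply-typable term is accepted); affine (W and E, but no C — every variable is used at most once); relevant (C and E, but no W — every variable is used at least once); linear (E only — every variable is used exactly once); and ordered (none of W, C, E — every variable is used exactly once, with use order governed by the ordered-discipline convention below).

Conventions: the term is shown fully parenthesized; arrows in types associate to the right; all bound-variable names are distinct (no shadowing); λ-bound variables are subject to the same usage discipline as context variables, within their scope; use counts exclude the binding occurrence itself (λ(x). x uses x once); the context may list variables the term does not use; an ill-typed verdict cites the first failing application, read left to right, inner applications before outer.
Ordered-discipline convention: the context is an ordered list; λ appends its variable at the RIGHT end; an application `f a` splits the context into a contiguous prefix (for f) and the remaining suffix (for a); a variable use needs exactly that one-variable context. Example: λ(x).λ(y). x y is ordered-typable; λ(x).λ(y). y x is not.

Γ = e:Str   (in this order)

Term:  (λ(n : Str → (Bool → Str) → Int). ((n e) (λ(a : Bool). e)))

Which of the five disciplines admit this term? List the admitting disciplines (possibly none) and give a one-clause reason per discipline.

accepted by: unrestricted
usage: e: 2; n (λ-bound): 1; a (λ-bound): 0
uses in reading order: n, e, e
typing: well-typed at (Str → (Bool → Str) → Int) → Int
ordered: ✗, needs contraction — e ×2; a never used (weakening)
linear: ✗, needs contraction — e ×2; a never used (weakening)
affine: ✗, needs contraction — e ×2
relevant: ✗, a never used (weakening)
unrestricted: ✓, simply typable at (Str → (Bool → Str) → Int) → Int; W, C, E all held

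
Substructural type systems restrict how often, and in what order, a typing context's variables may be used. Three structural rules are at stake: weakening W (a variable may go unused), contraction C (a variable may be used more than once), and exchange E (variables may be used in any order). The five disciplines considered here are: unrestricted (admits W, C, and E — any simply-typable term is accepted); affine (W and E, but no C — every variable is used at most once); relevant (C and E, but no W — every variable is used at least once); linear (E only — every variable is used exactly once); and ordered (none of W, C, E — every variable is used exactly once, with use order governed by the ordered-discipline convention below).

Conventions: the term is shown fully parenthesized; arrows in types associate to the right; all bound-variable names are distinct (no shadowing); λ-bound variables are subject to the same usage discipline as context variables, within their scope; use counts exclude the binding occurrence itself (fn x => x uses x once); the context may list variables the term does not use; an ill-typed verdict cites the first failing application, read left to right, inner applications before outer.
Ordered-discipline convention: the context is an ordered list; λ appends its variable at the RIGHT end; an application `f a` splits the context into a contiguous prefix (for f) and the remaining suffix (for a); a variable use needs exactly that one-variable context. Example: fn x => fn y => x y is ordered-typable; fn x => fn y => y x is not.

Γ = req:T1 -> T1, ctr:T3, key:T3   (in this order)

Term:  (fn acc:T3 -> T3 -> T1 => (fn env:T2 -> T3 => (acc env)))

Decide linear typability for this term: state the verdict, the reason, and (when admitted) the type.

no — fails simple typing
use counts: req ×0; ctr ×0; key ×0; acc (bound) ×1; env (bound) ×1
left-to-right use order: acc, env
typing: ill-typed: an application expects T3 but receives T2 -> T3
per-discipline verdicts: ordered ✗; linear ✗; affine ✗; relevant ✗; unrestricted ✗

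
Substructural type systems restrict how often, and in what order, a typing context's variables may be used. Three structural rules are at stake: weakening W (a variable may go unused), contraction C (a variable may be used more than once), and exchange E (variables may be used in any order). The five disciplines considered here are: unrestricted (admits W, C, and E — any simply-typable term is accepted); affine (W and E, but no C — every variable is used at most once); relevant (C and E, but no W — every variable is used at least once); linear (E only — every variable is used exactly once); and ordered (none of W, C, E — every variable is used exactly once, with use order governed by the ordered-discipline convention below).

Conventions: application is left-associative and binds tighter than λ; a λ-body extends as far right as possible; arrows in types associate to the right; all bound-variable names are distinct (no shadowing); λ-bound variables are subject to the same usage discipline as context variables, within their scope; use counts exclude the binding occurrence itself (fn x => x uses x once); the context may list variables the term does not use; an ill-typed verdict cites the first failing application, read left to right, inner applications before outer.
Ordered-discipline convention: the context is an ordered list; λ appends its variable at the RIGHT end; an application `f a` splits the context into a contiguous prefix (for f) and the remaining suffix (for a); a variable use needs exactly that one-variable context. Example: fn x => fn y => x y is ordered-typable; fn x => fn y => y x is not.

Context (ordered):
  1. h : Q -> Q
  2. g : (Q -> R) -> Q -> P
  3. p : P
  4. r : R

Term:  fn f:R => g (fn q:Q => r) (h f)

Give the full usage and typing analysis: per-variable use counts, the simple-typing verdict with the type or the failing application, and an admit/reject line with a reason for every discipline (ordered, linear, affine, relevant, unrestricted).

usage: h ×1; g ×1; p ×0; r ×1; f [bound] ×1; q [bound] ×0
left-to-right use order: g, r, h, f
typing: ill-typed: a function awaiting Q gets R
ordered: ✗, a type mismatch blocks all five
linear: ✗, the type mismatch rejects it
affine: ✗, not simply typable
relevant: ✗, fails simple typing
unrestricted: ✗, a type mismatch blocks all five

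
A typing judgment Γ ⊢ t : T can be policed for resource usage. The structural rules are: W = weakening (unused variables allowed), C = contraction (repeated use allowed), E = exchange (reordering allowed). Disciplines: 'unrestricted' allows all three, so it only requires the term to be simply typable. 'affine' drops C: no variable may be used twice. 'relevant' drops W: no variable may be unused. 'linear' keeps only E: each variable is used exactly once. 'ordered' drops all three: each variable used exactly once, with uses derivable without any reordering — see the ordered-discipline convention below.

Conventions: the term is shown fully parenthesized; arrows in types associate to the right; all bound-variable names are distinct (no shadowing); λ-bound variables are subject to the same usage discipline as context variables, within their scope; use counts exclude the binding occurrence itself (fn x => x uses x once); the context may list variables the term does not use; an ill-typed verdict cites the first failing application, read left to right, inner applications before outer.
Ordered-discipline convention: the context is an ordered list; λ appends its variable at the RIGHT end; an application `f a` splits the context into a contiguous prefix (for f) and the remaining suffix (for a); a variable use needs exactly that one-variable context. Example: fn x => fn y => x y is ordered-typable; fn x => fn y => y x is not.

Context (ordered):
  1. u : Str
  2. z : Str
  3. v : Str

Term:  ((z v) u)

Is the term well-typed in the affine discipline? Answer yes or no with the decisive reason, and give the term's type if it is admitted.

no — a type mismatch blocks all five
use counts: u ×1; z ×1; v ×1
use order (left to right): z, v, u
typing: ill-typed: applying a non-function (Str)
all disciplines: ordered ✗, linear ✗, affine ✗, relevant ✗, unrestricted ✗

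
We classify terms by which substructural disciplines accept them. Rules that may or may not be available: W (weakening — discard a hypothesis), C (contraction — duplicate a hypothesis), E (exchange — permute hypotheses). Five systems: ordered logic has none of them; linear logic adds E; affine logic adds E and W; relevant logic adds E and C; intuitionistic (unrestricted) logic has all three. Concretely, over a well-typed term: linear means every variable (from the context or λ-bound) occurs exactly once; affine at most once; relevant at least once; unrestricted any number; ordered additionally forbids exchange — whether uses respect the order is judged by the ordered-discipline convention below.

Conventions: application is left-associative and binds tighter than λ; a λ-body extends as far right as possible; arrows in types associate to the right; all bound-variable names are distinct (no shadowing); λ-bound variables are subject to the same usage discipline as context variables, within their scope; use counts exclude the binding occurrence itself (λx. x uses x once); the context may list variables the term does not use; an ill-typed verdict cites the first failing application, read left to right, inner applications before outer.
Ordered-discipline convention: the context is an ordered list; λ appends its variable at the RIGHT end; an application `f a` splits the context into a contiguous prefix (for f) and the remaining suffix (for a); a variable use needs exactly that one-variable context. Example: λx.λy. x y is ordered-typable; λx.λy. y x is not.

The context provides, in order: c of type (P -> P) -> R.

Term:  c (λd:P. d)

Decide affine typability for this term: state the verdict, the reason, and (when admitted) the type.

yes — at most one use each (c, d); term : R
counts: c ×1, d (λ-bound) ×1
uses in reading order: c, d
typing: well-typed — term : R
across the five disciplines: ordered ✓, linear ✓, affine ✓, relevant ✓, unrestricted ✓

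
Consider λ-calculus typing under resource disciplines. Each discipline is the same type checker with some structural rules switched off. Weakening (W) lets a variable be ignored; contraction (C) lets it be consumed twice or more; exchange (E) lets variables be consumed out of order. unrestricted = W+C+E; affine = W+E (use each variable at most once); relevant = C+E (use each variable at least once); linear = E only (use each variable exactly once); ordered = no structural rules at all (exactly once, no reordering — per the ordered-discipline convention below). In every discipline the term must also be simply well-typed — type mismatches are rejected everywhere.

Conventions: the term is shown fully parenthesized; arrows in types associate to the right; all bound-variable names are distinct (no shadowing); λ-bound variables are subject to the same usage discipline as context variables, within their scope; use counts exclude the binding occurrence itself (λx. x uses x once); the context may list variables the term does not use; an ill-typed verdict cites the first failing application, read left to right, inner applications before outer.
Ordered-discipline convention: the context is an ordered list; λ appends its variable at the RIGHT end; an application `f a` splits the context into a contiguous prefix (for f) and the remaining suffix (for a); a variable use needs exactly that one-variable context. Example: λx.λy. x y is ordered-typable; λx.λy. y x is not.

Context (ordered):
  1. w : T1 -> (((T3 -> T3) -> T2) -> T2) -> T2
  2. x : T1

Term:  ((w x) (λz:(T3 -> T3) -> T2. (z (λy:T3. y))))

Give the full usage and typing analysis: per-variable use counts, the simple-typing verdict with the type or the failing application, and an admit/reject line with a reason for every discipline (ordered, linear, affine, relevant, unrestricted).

counts: w ×1, x ×1, z [bound] ×1, y [bound] ×1
uses in reading order: w, x, z, y
typing: ✓ — T2
ordered: ✓, one use each (w, x, z, y); ordered split holds
linear: ✓, single use per variable (w, x, z, y)
affine: ✓, w, x, z, y: no repeats, contraction unneeded
relevant: ✓, none of w, x, z, y goes unused
unrestricted: ✓, well-typed at T2; no restrictions here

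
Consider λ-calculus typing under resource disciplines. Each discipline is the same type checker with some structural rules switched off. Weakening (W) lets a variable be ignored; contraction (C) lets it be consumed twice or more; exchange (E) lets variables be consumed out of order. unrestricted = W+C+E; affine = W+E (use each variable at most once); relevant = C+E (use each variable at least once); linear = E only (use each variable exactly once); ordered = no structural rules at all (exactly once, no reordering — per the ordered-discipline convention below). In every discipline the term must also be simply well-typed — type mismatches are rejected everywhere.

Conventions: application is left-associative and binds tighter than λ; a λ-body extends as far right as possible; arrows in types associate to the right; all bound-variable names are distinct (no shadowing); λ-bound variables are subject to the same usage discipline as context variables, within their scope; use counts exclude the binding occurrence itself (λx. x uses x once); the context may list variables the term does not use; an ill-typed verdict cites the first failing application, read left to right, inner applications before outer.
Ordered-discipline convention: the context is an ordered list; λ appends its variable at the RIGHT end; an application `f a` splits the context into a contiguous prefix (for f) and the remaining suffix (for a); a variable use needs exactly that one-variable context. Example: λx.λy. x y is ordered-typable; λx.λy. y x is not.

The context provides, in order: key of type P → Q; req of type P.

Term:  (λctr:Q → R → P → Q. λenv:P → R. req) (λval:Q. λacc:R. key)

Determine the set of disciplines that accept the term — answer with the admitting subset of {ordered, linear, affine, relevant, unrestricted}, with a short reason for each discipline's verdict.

admitted by: affine, unrestricted
variable uses: key ×1, req ×1, ctr (λ-bound) ×0, env (λ-bound) ×0, val (λ-bound) ×0, acc (λ-bound) ×0
order of uses: req, key
typing: the term checks, with type (P → R) → P
ordered ✗ (needs weakening: ctr, env, val, acc unused)
linear ✗ (needs weakening: ctr, env, val, acc unused)
affine ✓ (at most one use each (key, req, ctr, env, val, acc))
relevant ✗ (needs weakening: ctr, env, val, acc unused)
unrestricted ✓ (well-typed at (P → R) → P; no restrictions here)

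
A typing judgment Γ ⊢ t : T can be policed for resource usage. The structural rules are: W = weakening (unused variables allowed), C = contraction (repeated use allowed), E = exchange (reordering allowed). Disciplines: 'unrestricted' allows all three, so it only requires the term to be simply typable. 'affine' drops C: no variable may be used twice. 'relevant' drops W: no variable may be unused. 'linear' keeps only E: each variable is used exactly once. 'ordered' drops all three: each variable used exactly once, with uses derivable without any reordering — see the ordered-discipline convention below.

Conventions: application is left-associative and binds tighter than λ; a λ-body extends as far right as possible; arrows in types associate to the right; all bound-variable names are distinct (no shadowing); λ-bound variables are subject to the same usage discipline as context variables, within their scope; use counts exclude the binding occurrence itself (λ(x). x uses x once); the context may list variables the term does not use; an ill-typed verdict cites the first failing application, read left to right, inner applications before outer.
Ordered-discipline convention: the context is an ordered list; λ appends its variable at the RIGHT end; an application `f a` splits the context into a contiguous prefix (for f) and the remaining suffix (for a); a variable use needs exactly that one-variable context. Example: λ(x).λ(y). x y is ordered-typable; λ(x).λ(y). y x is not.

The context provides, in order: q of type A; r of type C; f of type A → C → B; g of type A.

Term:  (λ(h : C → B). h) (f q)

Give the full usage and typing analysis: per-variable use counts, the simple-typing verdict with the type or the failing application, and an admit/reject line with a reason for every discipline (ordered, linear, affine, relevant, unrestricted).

usage: q: 1×; r: 0×; f: 1×; g: 0×; h [bound]: 1×
use order (left to right): h, f, q
typing: well-typed — term : C → B
ordered: ✗, unused: r, g — weakening required
linear: ✗, unused: r, g — weakening required
affine: ✓, q, r, f, g, h: no repeats, contraction unneeded
relevant: ✗, unused: r, g — weakening required
unrestricted: ✓, simply typable at C → B; W, C, E all held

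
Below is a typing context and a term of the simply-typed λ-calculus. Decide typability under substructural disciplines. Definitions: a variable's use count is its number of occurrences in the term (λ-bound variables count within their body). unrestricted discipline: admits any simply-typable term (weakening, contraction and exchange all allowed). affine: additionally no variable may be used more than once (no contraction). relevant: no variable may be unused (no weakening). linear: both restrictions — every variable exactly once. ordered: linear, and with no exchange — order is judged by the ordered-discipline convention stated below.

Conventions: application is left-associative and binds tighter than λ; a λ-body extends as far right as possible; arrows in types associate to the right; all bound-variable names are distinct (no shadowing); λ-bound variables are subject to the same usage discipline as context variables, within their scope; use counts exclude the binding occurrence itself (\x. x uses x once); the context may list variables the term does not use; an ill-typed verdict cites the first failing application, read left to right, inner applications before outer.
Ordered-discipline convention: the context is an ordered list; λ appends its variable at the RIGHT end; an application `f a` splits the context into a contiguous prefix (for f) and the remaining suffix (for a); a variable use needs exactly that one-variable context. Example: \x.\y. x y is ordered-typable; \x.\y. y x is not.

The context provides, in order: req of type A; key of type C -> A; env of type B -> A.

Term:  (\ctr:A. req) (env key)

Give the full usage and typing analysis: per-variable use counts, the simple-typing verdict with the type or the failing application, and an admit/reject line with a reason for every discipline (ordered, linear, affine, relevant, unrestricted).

counts: req: 1, key: 1, env: 1, ctr [bound]: 0
left-to-right use order: req, env, key
typing: ill-typed: argument of type C -> A where B is required
ordered: ✗ — not simply typable
linear: ✗ — fails simple typing
affine: ✗ — a type mismatch blocks all five
relevant: ✗ — the type mismatch rejects it
unrestricted: ✗ — not simply typable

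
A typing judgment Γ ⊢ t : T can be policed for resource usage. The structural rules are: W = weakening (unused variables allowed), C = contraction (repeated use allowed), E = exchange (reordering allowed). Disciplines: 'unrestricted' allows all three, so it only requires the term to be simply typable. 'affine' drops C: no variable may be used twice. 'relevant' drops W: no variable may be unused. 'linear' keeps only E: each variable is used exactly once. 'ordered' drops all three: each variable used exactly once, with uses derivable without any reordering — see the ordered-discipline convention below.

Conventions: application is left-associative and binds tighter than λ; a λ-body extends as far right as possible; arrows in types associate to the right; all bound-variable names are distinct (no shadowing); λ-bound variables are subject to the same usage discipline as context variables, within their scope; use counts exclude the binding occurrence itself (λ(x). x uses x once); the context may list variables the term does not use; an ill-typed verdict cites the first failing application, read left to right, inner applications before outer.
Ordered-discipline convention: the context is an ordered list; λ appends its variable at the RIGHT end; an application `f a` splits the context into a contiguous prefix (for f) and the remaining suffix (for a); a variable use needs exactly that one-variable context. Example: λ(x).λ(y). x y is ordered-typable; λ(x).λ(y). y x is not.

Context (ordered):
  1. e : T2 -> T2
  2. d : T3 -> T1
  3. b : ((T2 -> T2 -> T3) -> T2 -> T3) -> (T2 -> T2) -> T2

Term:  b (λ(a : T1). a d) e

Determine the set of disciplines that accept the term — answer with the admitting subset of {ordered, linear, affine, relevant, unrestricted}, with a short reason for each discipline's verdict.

accepted by: none
usage: e ×1, d ×1, b ×1, a (λ-bound) ×1
uses in reading order: b, a, d, e
typing: ill-typed: non-arrow in function slot: T1
ordered ✗ (a type mismatch blocks all five)
linear ✗ (the type mismatch rejects it)
affine ✗ (not simply typable)
relevant ✗ (fails simple typing)
unrestricted ✗ (a type mismatch blocks all five)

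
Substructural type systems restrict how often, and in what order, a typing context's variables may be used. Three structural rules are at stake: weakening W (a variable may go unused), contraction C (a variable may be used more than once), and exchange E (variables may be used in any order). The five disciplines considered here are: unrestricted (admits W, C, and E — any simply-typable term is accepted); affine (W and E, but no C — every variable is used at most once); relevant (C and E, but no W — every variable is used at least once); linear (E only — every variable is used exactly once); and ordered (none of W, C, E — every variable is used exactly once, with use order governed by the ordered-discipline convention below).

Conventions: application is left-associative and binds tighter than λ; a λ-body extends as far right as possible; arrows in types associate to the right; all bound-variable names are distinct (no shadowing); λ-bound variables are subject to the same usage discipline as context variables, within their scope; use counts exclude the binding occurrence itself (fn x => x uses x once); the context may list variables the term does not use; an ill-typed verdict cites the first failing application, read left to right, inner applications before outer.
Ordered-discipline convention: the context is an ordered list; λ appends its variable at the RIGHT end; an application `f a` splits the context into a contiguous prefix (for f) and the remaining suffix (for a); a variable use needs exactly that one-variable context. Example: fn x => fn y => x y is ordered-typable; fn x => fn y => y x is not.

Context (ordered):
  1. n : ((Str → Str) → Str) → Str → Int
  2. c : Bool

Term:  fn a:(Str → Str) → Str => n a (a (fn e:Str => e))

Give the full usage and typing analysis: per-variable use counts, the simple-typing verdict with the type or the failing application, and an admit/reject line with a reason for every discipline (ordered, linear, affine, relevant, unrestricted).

use counts: n=1, c=0, a [bound]=2, e [bound]=1
uses in reading order: n, a, a, e
typing: well-typed at ((Str → Str) → Str) → Int
ordered: ✗ — uses contraction: a ×2; c never used (weakening)
linear: ✗ — uses contraction: a ×2; c never used (weakening)
affine: ✗ — uses contraction: a ×2
relevant: ✗ — c never used (weakening)
unrestricted: ✓ — well-typed at ((Str → Str) → Str) → Int; no restrictions here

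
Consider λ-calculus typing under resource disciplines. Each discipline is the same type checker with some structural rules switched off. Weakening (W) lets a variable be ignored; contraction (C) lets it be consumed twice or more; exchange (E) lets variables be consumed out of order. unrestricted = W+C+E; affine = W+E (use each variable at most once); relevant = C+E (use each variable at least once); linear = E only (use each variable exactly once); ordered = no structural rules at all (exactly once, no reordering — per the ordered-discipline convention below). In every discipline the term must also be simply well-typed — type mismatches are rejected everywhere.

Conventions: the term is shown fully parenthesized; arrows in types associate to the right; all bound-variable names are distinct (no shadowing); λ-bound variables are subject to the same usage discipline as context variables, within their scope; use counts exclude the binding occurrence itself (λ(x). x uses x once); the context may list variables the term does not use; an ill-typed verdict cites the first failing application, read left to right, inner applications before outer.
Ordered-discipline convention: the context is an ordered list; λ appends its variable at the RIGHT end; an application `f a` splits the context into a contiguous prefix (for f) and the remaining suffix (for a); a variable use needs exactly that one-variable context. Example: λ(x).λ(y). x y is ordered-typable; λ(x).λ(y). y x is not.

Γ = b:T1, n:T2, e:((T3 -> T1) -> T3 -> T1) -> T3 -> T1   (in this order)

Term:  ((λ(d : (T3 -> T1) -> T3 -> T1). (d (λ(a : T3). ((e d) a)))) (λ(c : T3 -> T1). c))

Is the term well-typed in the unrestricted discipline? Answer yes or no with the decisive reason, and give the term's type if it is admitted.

yes — well-typed at T3 -> T1; no restrictions here; term : T3 -> T1
usage: b: 0, n: 0, e: 1, d (λ-bound): 2, a (λ-bound): 1, c (λ-bound): 1
left-to-right use order: d, e, d, a, c
typing: well-typed — term : T3 -> T1
summary: ordered ✗; linear ✗; affine ✗; relevant ✗; unrestricted ✓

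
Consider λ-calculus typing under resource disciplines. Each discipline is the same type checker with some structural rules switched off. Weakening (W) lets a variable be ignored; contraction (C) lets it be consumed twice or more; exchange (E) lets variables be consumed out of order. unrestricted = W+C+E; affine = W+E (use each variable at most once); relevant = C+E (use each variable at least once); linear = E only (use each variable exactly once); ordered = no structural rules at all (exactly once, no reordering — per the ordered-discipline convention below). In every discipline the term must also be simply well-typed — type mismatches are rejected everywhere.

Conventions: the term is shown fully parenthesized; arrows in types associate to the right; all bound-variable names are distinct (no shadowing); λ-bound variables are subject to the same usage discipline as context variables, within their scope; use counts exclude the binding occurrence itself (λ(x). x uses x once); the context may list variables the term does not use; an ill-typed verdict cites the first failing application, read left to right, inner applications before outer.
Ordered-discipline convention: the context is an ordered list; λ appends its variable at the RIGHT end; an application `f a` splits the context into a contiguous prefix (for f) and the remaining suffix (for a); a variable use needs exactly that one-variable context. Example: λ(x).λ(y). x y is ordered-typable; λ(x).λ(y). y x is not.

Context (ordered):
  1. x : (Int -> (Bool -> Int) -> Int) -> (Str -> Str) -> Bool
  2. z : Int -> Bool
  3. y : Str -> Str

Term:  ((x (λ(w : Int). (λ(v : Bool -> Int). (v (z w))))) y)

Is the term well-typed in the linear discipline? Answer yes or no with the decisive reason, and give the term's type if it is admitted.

yes — single use per variable (x, z, y, w, v); term : Bool
usage: x ×1, z ×1, y ×1, w [bound] ×1, v [bound] ×1
use order (left to right): x, v, z, w, y
typing: the term checks, with type Bool
summary: ordered ✗ · linear ✓ · affine ✓ · relevant ✓ · unrestricted ✓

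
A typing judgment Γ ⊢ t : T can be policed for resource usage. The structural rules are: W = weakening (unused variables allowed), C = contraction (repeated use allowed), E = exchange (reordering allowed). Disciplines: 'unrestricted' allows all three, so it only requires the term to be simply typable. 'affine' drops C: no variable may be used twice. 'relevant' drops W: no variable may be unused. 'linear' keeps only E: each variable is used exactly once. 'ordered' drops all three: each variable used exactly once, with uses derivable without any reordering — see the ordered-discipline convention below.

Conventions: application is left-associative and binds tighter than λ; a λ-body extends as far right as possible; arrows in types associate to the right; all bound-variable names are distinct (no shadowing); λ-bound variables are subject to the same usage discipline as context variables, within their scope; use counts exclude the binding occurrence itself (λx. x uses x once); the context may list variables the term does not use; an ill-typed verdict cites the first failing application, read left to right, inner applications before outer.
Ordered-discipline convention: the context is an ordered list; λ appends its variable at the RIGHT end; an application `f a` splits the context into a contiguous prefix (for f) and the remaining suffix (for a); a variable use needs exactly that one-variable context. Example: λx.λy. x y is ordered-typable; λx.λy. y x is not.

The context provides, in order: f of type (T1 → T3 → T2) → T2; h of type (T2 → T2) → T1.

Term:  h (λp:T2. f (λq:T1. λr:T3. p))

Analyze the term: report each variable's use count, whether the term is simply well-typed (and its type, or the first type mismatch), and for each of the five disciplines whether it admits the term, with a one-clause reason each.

usage: f=1; h=1; p (λ-bound)=1; q (λ-bound)=0; r (λ-bound)=0
uses in reading order: h, f, p
typing: ✓ — T1
ordered ✗ (needs weakening: q, r unused)
linear ✗ (needs weakening: q, r unused)
affine ✓ (no duplicate uses among f, h, p, q, r)
relevant ✗ (needs weakening: q, r unused)
unrestricted ✓ (well-typed at T1; no restrictions here)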